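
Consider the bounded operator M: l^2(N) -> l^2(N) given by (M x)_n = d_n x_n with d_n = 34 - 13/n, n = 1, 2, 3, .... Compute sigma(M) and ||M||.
sigma(M) = {34 - 13/n : n ≥ 1} ∪ {34}; ||M|| = 34

A bounded diagonal operator on l^2 with diagonal entries d_n has spectrum equal to the closure of {d_n : n ≥ 1}: every d_n is an eigenvalue (with eigenvector e_n), so {d_n} ⊂ sigma(M); the spectrum is closed, so its closure is too; and for lambda not in the closure, (M - lambda I) has bounded inverse (the diagonal entries 1/(d_n - lambda) are bounded). For our sequence d_n = 34 - 13/n, n = 1, 2, 3, ...:
  - {d_n} = {34 - 13/n : n ≥ 1}; the only limit point is 34
  - closure = {34 - 13/n : n ≥ 1} ∪ {34}
For the norm: a diagonal operator has ||M|| = sup_n |d_n|. Here d_n = 34 - 13/n increases monotonically from d_1 = 21 toward 34, with all terms in [21, 34); so sup_n |d_n| = 34 (the supremum is the limit, not attained). So ||M|| = 34.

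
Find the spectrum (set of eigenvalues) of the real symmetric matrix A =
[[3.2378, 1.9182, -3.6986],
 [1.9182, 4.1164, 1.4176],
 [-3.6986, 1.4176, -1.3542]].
sigma(A) ≈ {-4, 4, 6}

A is real symmetric, so its spectrum consists of real eigenvalues. Expanding the characteristic polynomial of the displayed matrix gives
  det(λ I - A) = p(λ) = λ^3 + (-6)λ^2 + (-16)λ + (95.9984).
Solving p(λ) = 0 yields eigenvalues ≈ -4, 4, 6. (A is shown rounded to 4 decimals, so these recover the underlying integer eigenvalues to within that precision.)
Verification: the trace of A = 6 equals the sum of eigenvalues 6, and det(A) ≈ -95.9984 matches the eigenvalue product -96.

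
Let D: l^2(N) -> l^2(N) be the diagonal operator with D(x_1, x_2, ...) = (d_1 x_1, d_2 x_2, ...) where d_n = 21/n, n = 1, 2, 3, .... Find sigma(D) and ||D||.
sigma(D) = {21/n : n ≥ 1} ∪ {0}; ||D|| = 21

A bounded diagonal operator on l^2 with diagonal entries d_n has spectrum equal to the closure of {d_n : n ≥ 1}: every d_n is an eigenvalue (with eigenvector e_n), so {d_n} ⊂ sigma(D); the spectrum is closed, so its closure is too; and for lambda not in the closure, (D - lambda I) has bounded inverse (the diagonal entries 1/(d_n - lambda) are bounded). For our sequence d_n = 21/n, n = 1, 2, 3, ...:
  - {d_n} = {21/n : n ≥ 1}; the only limit point is 0
  - closure = {21/n : n ≥ 1} ∪ {0}
For the norm: a diagonal operator has ||D|| = sup_n |d_n|. Here d_n = 21/n is positive and decreasing, so sup_n |d_n| = d_1 = 21. So ||D|| = 21.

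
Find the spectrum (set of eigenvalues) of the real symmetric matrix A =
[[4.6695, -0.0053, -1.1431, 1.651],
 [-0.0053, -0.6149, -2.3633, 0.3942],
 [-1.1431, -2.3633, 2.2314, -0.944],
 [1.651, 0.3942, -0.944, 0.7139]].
sigma(A) ≈ {-2, 0, 3, 6}

A is real symmetric, so its spectrum consists of real eigenvalues. Expanding the characteristic polynomial of the displayed matrix gives
  det(λ I - A) = p(λ) = λ^4 + (-7)λ^3 + (0)λ^2 + (36)λ + (0.0013).
Solving p(λ) = 0 yields eigenvalues ≈ -2, 0, 3, 6. (A is shown rounded to 4 decimals, so these recover the underlying integer eigenvalues to within that precision.)
Verification: the trace of A = 7 equals the sum of eigenvalues 7, and det(A) ≈ 0.0013 matches the eigenvalue product 0.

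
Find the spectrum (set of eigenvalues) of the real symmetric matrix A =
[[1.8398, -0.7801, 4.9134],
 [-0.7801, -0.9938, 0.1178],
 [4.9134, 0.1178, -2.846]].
sigma(A) ≈ {-6, -1, 5}

A is real symmetric, so its spectrum consists of real eigenvalues. Expanding the characteristic polynomial of the displayed matrix gives
  det(λ I - A) = p(λ) = λ^3 + (2)λ^2 + (-29)λ + (-29.9988).
Solving p(λ) = 0 yields eigenvalues ≈ -6, -1, 5. (A is shown rounded to 4 decimals, so these recover the underlying integer eigenvalues to within that precision.)
Verification: the trace of A = -2 equals the sum of eigenvalues -2, and det(A) ≈ 29.9988 matches the eigenvalue product 30.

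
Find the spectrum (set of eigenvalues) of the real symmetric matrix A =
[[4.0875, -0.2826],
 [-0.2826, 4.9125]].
sigma(A) ≈ {4, 5}

A is real symmetric, so its spectrum consists of real eigenvalues. Expanding the characteristic polynomial of the displayed matrix gives
  det(λ I - A) = p(λ) = λ^2 + (-9)λ + (20).
Solving p(λ) = 0 yields eigenvalues ≈ 4, 5. (A is shown rounded to 4 decimals, so these recover the underlying integer eigenvalues to within that precision.)
Verification: the trace of A = 9 equals the sum of eigenvalues 9, and det(A) ≈ 20.0000 matches the eigenvalue product 20.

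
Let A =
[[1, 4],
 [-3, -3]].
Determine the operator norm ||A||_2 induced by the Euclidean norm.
||A||_2 = sqrt((35 + sqrt(901))/2) ≈ 5.7016 (= sqrt(largest eigenvalue of A^T A))

||A||_2 = sigma_max(A) = sqrt(lambda_max(A^T A)). Form the symmetric matrix M = A^T A =
[[10, 13],
 [13, 25]].
Its characteristic polynomial (trace, determinant of M give the coefficients) is
  p(λ) = det(λ I - M) = λ^2 - 35λ + 81.
For λ^2 - 35λ + 81 the discriminant is 901. It is nonnegative but not a perfect square, so the roots are real and irrational: λ = (35 ± sqrt(901))/2 ≈ 32.5083, 2.4917.
So the eigenvalues of A^T A are ≈ 2.4917, 32.5083 (all ≥ 0, as they must be for A^T A). The largest is λ_max = (35 + sqrt(901))/2 ≈ 32.5083, hence ||A||_2 = sqrt(λ_max) = sqrt((35 + sqrt(901))/2) ≈ 5.7016.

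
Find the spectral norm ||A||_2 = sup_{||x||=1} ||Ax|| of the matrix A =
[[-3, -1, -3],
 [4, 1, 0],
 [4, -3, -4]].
||A||_2 ≈ 6.8523 (= sqrt(largest eigenvalue of A^T A))

||A||_2 = sigma_max(A) = sqrt(lambda_max(A^T A)). Form the symmetric matrix M = A^T A =
[[41, -5, -7],
 [-5, 11, 15],
 [-7, 15, 25]].
Its characteristic polynomial (trace, sum of principal 2x2 minors, determinant of M give the coefficients) is
  p(λ) = det(λ I - M) = λ^3 - 77λ^2 + 1452λ - 1936.
No integer candidate from the rational root theorem (±divisors of 1936) is a root, so the roots are irrational. The cubic discriminant is Δ = 514660432 > 0, so there are three distinct real roots. p(1) = -560 and p(2) = 668 have opposite signs, so a root lies in (1, 2); Newton's method refines it to λ ≈ 1.4415. p(28) = 304 and p(29) = -196 have opposite signs, so a root lies in (28, 29); Newton's method refines it to λ ≈ 28.6039. p(46) = -740 and p(47) = 38 have opposite signs, so a root lies in (46, 47); Newton's method refines it to λ ≈ 46.9547. Check (Vieta): the three roots sum to 77, matching tr M = 77.
So the eigenvalues of A^T A are ≈ 1.4415, 28.6039, 46.9547 (all ≥ 0, as they must be for A^T A). The largest is λ_max ≈ 46.9547, hence ||A||_2 = sqrt(λ_max) ≈ 6.8523.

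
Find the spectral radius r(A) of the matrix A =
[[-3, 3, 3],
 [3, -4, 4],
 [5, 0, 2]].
r(A) ≈ 5.6612

The eigenvalues of A are the roots of its characteristic polynomial. With M = A (coefficients from the trace, the sum of principal 2x2 minors, and det A):
  p(λ) = det(λ I - M) = λ^3 + 5λ^2 - 26λ - 126.
No integer candidate from the rational root theorem (±divisors of 126) is a root, so the roots are irrational. The cubic discriminant is Δ = 16392 > 0, so there are three distinct real roots. p(-6) = -6 and p(-5) = 4 have opposite signs, so a root lies in (-6, -5); Newton's method refines it to λ ≈ -5.6612. p(-5) = 4 and p(-4) = -6 have opposite signs, so a root lies in (-5, -4); Newton's method refines it to λ ≈ -4.3987. p(5) = -6 and p(6) = 114 have opposite signs, so a root lies in (5, 6); Newton's method refines it to λ ≈ 5.0599. Check (Vieta): the three roots sum to -5, matching tr M = -5.
Thus the eigenvalues (to 4 decimals) are -5.6612 (modulus 5.6612); -4.3987 (modulus 4.3987); 5.0599 (modulus 5.0599). The spectral radius is the largest modulus: r(A) ≈ 5.6612. (Cross-check: r(A) ≤ ||A||_2 ≈ 7.9486; equality holds whenever A is normal, though it can also hold for some non-normal A.)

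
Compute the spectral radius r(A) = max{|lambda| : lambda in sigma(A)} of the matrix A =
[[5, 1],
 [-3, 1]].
r(A) = 4

The eigenvalues of A are the roots of its characteristic polynomial. With M = A (coefficients from the trace and determinant):
  p(λ) = det(λ I - M) = λ^2 - 6λ + 8.
For λ^2 - 6λ + 8 the discriminant is 4. It is a perfect square (2^2), so the roots are rational: λ = (6 ± 2)/2 = 4, 2.
Thus the eigenvalues (to 4 decimals) are 4 (modulus 4); 2 (modulus 2). The spectral radius is the largest modulus: r(A) = 4. (Cross-check: r(A) ≤ ||A||_2 ≈ 5.8416; equality holds whenever A is normal, though it can also hold for some non-normal A.)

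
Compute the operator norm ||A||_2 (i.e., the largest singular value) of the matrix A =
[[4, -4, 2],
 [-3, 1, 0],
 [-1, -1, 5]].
||A||_2 ≈ 6.8617 (= sqrt(largest eigenvalue of A^T A))

||A||_2 = sigma_max(A) = sqrt(lambda_max(A^T A)). Form the symmetric matrix M = A^T A =
[[26, -18, 3],
 [-18, 18, -13],
 [3, -13, 29]].
Its characteristic polynomial (trace, sum of principal 2x2 minors, determinant of M give the coefficients) is
  p(λ) = det(λ I - M) = λ^3 - 73λ^2 + 1242λ - 1024.
No integer candidate from the rational root theorem (±divisors of 1024) is a root, so the roots are irrational. The cubic discriminant is Δ = 606296132 > 0, so there are three distinct real roots. p(0) = -1024 and p(1) = 146 have opposite signs, so a root lies in (0, 1); Newton's method refines it to λ ≈ 0.8683. p(25) = 26 and p(26) = -504 have opposite signs, so a root lies in (25, 26); Newton's method refines it to λ ≈ 25.0488. p(47) = -84 and p(48) = 992 have opposite signs, so a root lies in (47, 48); Newton's method refines it to λ ≈ 47.083. Check (Vieta): the three roots sum to 73, matching tr M = 73.
So the eigenvalues of A^T A are ≈ 0.8683, 25.0488, 47.083 (all ≥ 0, as they must be for A^T A). The largest is λ_max ≈ 47.083, hence ||A||_2 = sqrt(λ_max) ≈ 6.8617.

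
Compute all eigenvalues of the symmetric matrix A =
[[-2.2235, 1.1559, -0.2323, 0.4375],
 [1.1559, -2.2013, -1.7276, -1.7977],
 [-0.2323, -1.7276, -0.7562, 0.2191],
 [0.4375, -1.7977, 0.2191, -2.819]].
sigma(A) ≈ {-5, -2, 1} (-2 with multiplicity 2)

A is real symmetric, so its spectrum consists of real eigenvalues. Expanding the characteristic polynomial of the displayed matrix gives
  det(λ I - A) = p(λ) = λ^4 + (8)λ^3 + (15)λ^2 + (-4)λ + (-20).
Solving p(λ) = 0 yields eigenvalues ≈ -5, -2, -2, 1. (A is shown rounded to 4 decimals, so these recover the underlying integer eigenvalues to within that precision.)
Verification: the trace of A = -8 equals the sum of eigenvalues -8, and det(A) ≈ -20.0003 matches the eigenvalue product -20.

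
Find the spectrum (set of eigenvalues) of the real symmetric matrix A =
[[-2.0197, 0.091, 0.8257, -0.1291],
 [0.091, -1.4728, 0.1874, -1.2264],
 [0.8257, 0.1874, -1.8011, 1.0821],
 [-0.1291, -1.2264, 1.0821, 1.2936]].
sigma(A) ≈ {-3, -2, -1, 2}

A is real symmetric, so its spectrum consists of real eigenvalues. Expanding the characteristic polynomial of the displayed matrix gives
  det(λ I - A) = p(λ) = λ^4 + (4)λ^3 + (-1)λ^2 + (-16)λ + (-12).
Solving p(λ) = 0 yields eigenvalues ≈ -3, -2, -1, 2. (A is shown rounded to 4 decimals, so these recover the underlying integer eigenvalues to within that precision.)
Verification: the trace of A = -4 equals the sum of eigenvalues -4, and det(A) ≈ -11.9994 matches the eigenvalue product -12.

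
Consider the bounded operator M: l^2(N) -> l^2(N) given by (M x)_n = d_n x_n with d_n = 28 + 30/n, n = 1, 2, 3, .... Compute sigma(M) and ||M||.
sigma(M) = {28 + 30/n : n ≥ 1} ∪ {28}; ||M|| = 58

A bounded diagonal operator on l^2 with diagonal entries d_n has spectrum equal to the closure of {d_n : n ≥ 1}: every d_n is an eigenvalue (with eigenvector e_n), so {d_n} ⊂ sigma(M); the spectrum is closed, so its closure is too; and for lambda not in the closure, (M - lambda I) has bounded inverse (the diagonal entries 1/(d_n - lambda) are bounded). For our sequence d_n = 28 + 30/n, n = 1, 2, 3, ...:
  - {d_n} = {28 + 30/n : n ≥ 1}; the only limit point is 28
  - closure = {28 + 30/n : n ≥ 1} ∪ {28}
For the norm: a diagonal operator has ||M|| = sup_n |d_n|. Here d_n = 28 + 30/n is positive and decreasing, so sup_n |d_n| = d_1 = 28 + 30 = 58. So ||M|| = 58.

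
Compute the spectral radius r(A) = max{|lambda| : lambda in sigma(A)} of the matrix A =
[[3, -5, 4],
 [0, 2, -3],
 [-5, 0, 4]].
r(A) ≈ 6.9361

The eigenvalues of A are the roots of its characteristic polynomial. With M = A (coefficients from the trace, the sum of principal 2x2 minors, and det A):
  p(λ) = det(λ I - M) = λ^3 - 9λ^2 + 46λ + 11.
No integer candidate from the rational root theorem (±divisors of 11) is a root, so the roots are irrational. The cubic discriminant is Δ = -271111 < 0, so there is one real root and a complex-conjugate pair. p(-1) = -45 and p(0) = 11 have opposite signs, so a root lies in (-1, 0); Newton's method refines it to λ ≈ -0.2286. Dividing out (λ - (-0.2286)) leaves approximately λ^2 - 9.2286λ + 48.1101. For λ^2 - 9.2286λ + 48.1101 the discriminant is -107.2724. It is negative, so the remaining roots are the complex-conjugate pair λ ≈ 4.6143 ± 5.1786i. Their product equals the constant term, so |λ|^2 ≈ 48.1101 and |λ| ≈ 6.9361.
Thus the eigenvalues (to 4 decimals) are -0.2286 (modulus 0.2286); 4.6143 ± 5.1786i (modulus 6.9361). The spectral radius is the largest modulus: r(A) ≈ 6.9361. (Cross-check: r(A) ≤ ||A||_2 ≈ 7.8802; equality holds whenever A is normal, though it can also hold for some non-normal A.)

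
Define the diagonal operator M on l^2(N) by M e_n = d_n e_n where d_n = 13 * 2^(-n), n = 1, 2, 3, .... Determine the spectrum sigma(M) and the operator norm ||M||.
sigma(M) = {13 * 2^(-n) : n ≥ 1} ∪ {0}; ||M|| = 13/2

A bounded diagonal operator on l^2 with diagonal entries d_n has spectrum equal to the closure of {d_n : n ≥ 1}: every d_n is an eigenvalue (with eigenvector e_n), so {d_n} ⊂ sigma(M); the spectrum is closed, so its closure is too; and for lambda not in the closure, (M - lambda I) has bounded inverse (the diagonal entries 1/(d_n - lambda) are bounded). For our sequence d_n = 13 * 2^(-n), n = 1, 2, 3, ...:
  - {d_n} = {13 * 2^(-n) : n ≥ 1}; the only limit point is 0
  - closure = {13 * 2^(-n) : n ≥ 1} ∪ {0}
For the norm: a diagonal operator has ||M|| = sup_n |d_n|. Here d_n = 13 * 2^(-n) is positive and decreasing, so sup_n |d_n| = d_1 = 13/2. So ||M|| = 13/2.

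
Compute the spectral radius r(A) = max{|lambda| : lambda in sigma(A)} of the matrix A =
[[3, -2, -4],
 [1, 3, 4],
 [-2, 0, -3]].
r(A) ≈ 4.2624

The eigenvalues of A are the roots of its characteristic polynomial. With M = A (coefficients from the trace, the sum of principal 2x2 minors, and det A):
  p(λ) = det(λ I - M) = λ^3 - 3λ^2 - 15λ + 41.
No integer candidate from the rational root theorem (±divisors of 41) is a root, so the roots are irrational. The cubic discriminant is Δ = 7776 > 0, so there are three distinct real roots. p(-4) = -11 and p(-3) = 32 have opposite signs, so a root lies in (-4, -3); Newton's method refines it to λ ≈ -3.7962. p(2) = 7 and p(3) = -4 have opposite signs, so a root lies in (2, 3); Newton's method refines it to λ ≈ 2.5338. p(4) = -3 and p(5) = 16 have opposite signs, so a root lies in (4, 5); Newton's method refines it to λ ≈ 4.2624. Check (Vieta): the three roots sum to 3, matching tr M = 3.
Thus the eigenvalues (to 4 decimals) are -3.7962 (modulus 3.7962); 2.5338 (modulus 2.5338); 4.2624 (modulus 4.2624). The spectral radius is the largest modulus: r(A) ≈ 4.2624. (Cross-check: r(A) ≤ ||A||_2 ≈ 7.1888; equality holds whenever A is normal, though it can also hold for some non-normal A.)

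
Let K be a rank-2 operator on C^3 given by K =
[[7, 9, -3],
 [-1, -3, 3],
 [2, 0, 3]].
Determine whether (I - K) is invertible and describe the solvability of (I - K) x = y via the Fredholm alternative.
(I - K) is singular (det(I - K) = 0, i.e. 1 ∈ sigma(K)). (I - K) x = y is solvable iff y ⊥ ker((I - K)^*) = span{(8, 18, -15)}, i.e. iff 8y_1 + 18y_2 - 15y_3 = 0. When solvable, x is determined up to adding multiples of (1, -1, -1) (ker(I - K) = span{(1, -1, -1)}, dimension 1).

K has rank 2 and factors as K = U V^T = u1 v1^T + u2 v2^T with u1 = (2, 0, 1), v1 = (3, 3, 0), u2 = (1, -1, -1), v2 = (1, 3, -3) (multiplying out reproduces the displayed K). The nonzero eigenvalues of U V^T coincide with those of the 2 x 2 matrix G = V^T U = [[v1·u1, v1·u2], [v2·u1, v2·u2]] = [[6, 0], [-1, 1]], and by the Sylvester determinant identity det(I_3 - U V^T) = det(I_2 - V^T U) = det([[-5, 0], [1, 0]]) = (-5)(0) - (0)(1) = 0. (Direct check: I - K =
[[-6, -9, 3],
 [1, 4, -3],
 [-2, 0, -2]]
has determinant 0.) So 1 is an eigenvalue of K and (I - K) is not invertible. The finite-dimensional Fredholm alternative says: either (I - K) is invertible, or ker(I - K) ≠ {0} and then range(I - K) = ker((I - K)^*)^⊥, with dim ker(I - K) = dim ker((I - K)^*). We are in the second case, so we compute both kernels via the 2 x 2 reduction. If (I - U V^T) x = 0 then x = U (V^T x) lies in the column space of U; writing x = U b gives U (I_2 - G) b = 0, and since u1, u2 are independent, (I_2 - G) b = 0. With I_2 - G = [[-5, 0], [1, 0]] (singular, as its determinant is 0) a null vector is b = (0, 1), so ker(I - K) = span{0·u1 + (1)·u2} = span{(1, -1, -1)}. For the adjoint, (I - K)^* = I - K^T = I - V U^T, and the same argument gives ker((I - K)^*) = {V a : (I_2 - G)^T a = 0}; (I_2 - G)^T = [[-5, 1], [0, 0]] has null vector a = (1, 5), so ker((I - K)^*) = span{1·v1 + (5)·v2} = span{(8, 18, -15)}. (Both kernels are 1-dimensional, matching rank(I - K) = 2.) Therefore (I - K) x = y is solvable iff <y, (8, 18, -15)> = 0, i.e. iff 8y_1 + 18y_2 - 15y_3 = 0; when solvable the solution set is the line x_p + c·(1, -1, -1), c ∈ C.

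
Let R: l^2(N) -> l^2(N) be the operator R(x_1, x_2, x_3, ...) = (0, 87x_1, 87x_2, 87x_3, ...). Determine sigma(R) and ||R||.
sigma(R) = closed disk {z in C : |z| ≤ 87}; ||R|| = 87

Note R = 87·U where U is the unit right shift (U x)_k = x_{k-1} (with x_0 := 0); so ||R|| = 87||U|| and sigma(R) = 87·sigma(U). ||R x||^2 = sum_{k≥1} |87x_k|^2 = 7569||x||^2, so ||R|| = 87 and sigma(R) ⊂ {|z| ≤ 87}. For any |lambda| < 87, the equation (R - lambda I) x = 0 forces x_1 = 0, then 87x_k = lambda x_{k+1} ⇒ x = 0, so R has no eigenvalues. But (R - lambda I) is not surjective for |lambda| < 87: solving (R - lambda I) x = e_1 would require x_n proportional to (lambda/87)^(-n), which is not in l^2. So every |lambda| < 87 lies in the residual spectrum. The boundary |lambda| = 87 is in the approximate point spectrum (the spectrum is closed). Hence sigma(R) is the closed disk of radius 87.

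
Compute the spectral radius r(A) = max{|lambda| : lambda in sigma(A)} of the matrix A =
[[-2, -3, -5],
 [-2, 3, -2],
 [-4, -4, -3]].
r(A) ≈ 8.2606

The eigenvalues of A are the roots of its characteristic polynomial. With M = A (coefficients from the trace, the sum of principal 2x2 minors, and det A):
  p(λ) = det(λ I - M) = λ^3 + 2λ^2 - 43λ + 72.
No integer candidate from the rational root theorem (±divisors of 72) is a root, so the roots are irrational. The cubic discriminant is Δ = 71696 > 0, so there are three distinct real roots. p(-9) = -108 and p(-8) = 32 have opposite signs, so a root lies in (-9, -8); Newton's method refines it to λ ≈ -8.2606. p(2) = 2 and p(3) = -12 have opposite signs, so a root lies in (2, 3); Newton's method refines it to λ ≈ 2.0898. p(4) = -4 and p(5) = 32 have opposite signs, so a root lies in (4, 5); Newton's method refines it to λ ≈ 4.1708. Check (Vieta): the three roots sum to -2, matching tr M = -2.
Thus the eigenvalues (to 4 decimals) are -8.2606 (modulus 8.2606); 2.0898 (modulus 2.0898); 4.1708 (modulus 4.1708). The spectral radius is the largest modulus: r(A) ≈ 8.2606. (Cross-check: r(A) ≤ ||A||_2 ≈ 8.6572; equality holds whenever A is normal, though it can also hold for some non-normal A.)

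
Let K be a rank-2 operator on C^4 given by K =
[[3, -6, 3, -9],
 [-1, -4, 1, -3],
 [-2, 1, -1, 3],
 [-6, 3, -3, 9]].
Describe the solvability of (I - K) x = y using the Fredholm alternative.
(I - K) is invertible (det(I - K) = -72 ≠ 0), so for every y in C^4 the equation (I - K) x = y has a unique solution.

K has rank 2 and factors as K = U V^T = u1 v1^T + u2 v2^T with u1 = (-3, -1, 1, 3), v1 = (-2, 1, -1, 3), u2 = (-1, -1, 0, 0), v2 = (3, 3, 0, 0) (multiplying out reproduces the displayed K). The nonzero eigenvalues of U V^T coincide with those of the 2 x 2 matrix G = V^T U = [[v1·u1, v1·u2], [v2·u1, v2·u2]] = [[13, 1], [-12, -6]], and by the Sylvester determinant identity det(I_4 - U V^T) = det(I_2 - V^T U) = det([[-12, -1], [12, 7]]) = (-12)(7) - (-1)(12) = -72. (Direct check: I - K =
[[-2, 6, -3, 9],
 [1, 5, -1, 3],
 [2, -1, 2, -3],
 [6, -3, 3, -8]]
has determinant -72.) The finite-dimensional Fredholm alternative says: either (I - K) is invertible, or ker(I - K) ≠ {0} and then range(I - K) = ker((I - K)^*)^⊥, with dim ker(I - K) = dim ker((I - K)^*). Since det(I - K) ≠ 0, 1 is not an eigenvalue of K and ker(I - K) = {0}, so we are in the first case: for every y there is a unique x = (I - K)^(-1) y. (Explicitly, by the Woodbury identity, (I - U V^T)^(-1) = I + U (I_2 - G)^(-1) V^T.)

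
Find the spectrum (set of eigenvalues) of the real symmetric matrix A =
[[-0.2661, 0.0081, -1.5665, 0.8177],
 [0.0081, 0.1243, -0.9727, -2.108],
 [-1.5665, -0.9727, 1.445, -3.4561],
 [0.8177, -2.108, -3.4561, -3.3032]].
sigma(A) ≈ {-6, -1, 1, 4}

A is real symmetric, so its spectrum consists of real eigenvalues. Expanding the characteristic polynomial of the displayed matrix gives
  det(λ I - A) = p(λ) = λ^4 + (2)λ^3 + (-25)λ^2 + (-2)λ + (23.999).
Solving p(λ) = 0 yields eigenvalues ≈ -6, -1, 1, 4. (A is shown rounded to 4 decimals, so these recover the underlying integer eigenvalues to within that precision.)
Verification: the trace of A = -2 equals the sum of eigenvalues -2, and det(A) ≈ 23.9990 matches the eigenvalue product 24.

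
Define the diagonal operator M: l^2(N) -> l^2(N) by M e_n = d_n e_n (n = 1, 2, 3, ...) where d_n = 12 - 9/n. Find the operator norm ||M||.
||M|| = 12

For a diagonal operator on l^2 with entries d_n, ||M|| = sup_n |d_n|. Here d_1 = 3, d_2 = 15/2, ..., and d_n = 12 - 9/n increases monotonically toward 12. All terms lie in [3, 12), so |d_n| = d_n and the supremum is the limit 12, which is not attained by any individual d_n. Hence ||M|| = 12.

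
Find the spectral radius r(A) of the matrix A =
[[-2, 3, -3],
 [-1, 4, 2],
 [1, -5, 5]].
r(A) ≈ 5.4622

The eigenvalues of A are the roots of its characteristic polynomial. With M = A (coefficients from the trace, the sum of principal 2x2 minors, and det A):
  p(λ) = det(λ I - M) = λ^3 - 7λ^2 + 18λ + 42.
No integer candidate from the rational root theorem (±divisors of 42) is a root, so the roots are irrational. The cubic discriminant is Δ = -92712 < 0, so there is one real root and a complex-conjugate pair. p(-2) = -30 and p(-1) = 16 have opposite signs, so a root lies in (-2, -1); Newton's method refines it to λ ≈ -1.4077. Dividing out (λ - (-1.4077)) leaves approximately λ^2 - 8.4077λ + 29.8356. For λ^2 - 8.4077λ + 29.8356 the discriminant is -48.6529. It is negative, so the remaining roots are the complex-conjugate pair λ ≈ 4.2039 ± 3.4876i. Their product equals the constant term, so |λ|^2 ≈ 29.8356 and |λ| ≈ 5.4622.
Thus the eigenvalues (to 4 decimals) are -1.4077 (modulus 1.4077); 4.2039 ± 3.4876i (modulus 5.4622). The spectral radius is the largest modulus: r(A) ≈ 5.4622. (Cross-check: r(A) ≤ ||A||_2 ≈ 8.6628; equality holds whenever A is normal, though it can also hold for some non-normal A.)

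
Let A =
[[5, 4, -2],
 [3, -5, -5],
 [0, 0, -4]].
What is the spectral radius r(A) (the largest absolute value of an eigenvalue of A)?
r(A) = sqrt(148)/2 ≈ 6.0828

The eigenvalues of A are the roots of its characteristic polynomial. With M = A (coefficients from the trace, the sum of principal 2x2 minors, and det A):
  p(λ) = det(λ I - M) = λ^3 + 4λ^2 - 37λ - 148.
By the rational root theorem any rational root is an integer divisor of 148. Testing λ = -4: p(-4) = -64 + 64 + 148 - 148 = 0, so λ = -4 is a root. Dividing out (λ + 4) leaves p(λ) = (λ + 4)(λ^2 - 37). For λ^2 - 37 the discriminant is 148. It is nonnegative but not a perfect square, so the roots are real and irrational: λ = ± sqrt(148)/2 ≈ 6.0828, -6.0828.
Thus the eigenvalues (to 4 decimals) are 6.0828 (modulus 6.0828); -6.0828 (modulus 6.0828); -4 (modulus 4). The spectral radius is the largest modulus: r(A) = sqrt(148)/2 ≈ 6.0828. (Cross-check: r(A) ≤ ||A||_2 ≈ 8.3236; equality holds whenever A is normal, though it can also hold for some non-normal A.)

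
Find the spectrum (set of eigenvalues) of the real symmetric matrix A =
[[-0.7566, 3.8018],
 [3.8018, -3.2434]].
sigma(A) ≈ {-6, 2}

A is real symmetric, so its spectrum consists of real eigenvalues. Expanding the characteristic polynomial of the displayed matrix gives
  det(λ I - A) = p(λ) = λ^2 + (4)λ + (-12).
Solving p(λ) = 0 yields eigenvalues ≈ -6, 2. (A is shown rounded to 4 decimals, so these recover the underlying integer eigenvalues to within that precision.)
Verification: the trace of A = -4 equals the sum of eigenvalues -4, and det(A) ≈ -11.9997 matches the eigenvalue product -12.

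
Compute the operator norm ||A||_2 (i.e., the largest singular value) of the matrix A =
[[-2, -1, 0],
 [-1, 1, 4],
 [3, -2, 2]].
||A||_2 ≈ 4.5591 (= sqrt(largest eigenvalue of A^T A))

||A||_2 = sigma_max(A) = sqrt(lambda_max(A^T A)). Form the symmetric matrix M = A^T A =
[[14, -5, 2],
 [-5, 6, 0],
 [2, 0, 20]].
Its characteristic polynomial (trace, sum of principal 2x2 minors, determinant of M give the coefficients) is
  p(λ) = det(λ I - M) = λ^3 - 40λ^2 + 455λ - 1156.
No integer candidate from the rational root theorem (±divisors of 1156) is a root, so the roots are irrational. The cubic discriminant is Δ = 1143028 > 0, so there are three distinct real roots. p(3) = -124 and p(4) = 88 have opposite signs, so a root lies in (3, 4); Newton's method refines it to λ ≈ 3.5505. p(15) = 44 and p(16) = -20 have opposite signs, so a root lies in (15, 16); Newton's method refines it to λ ≈ 15.6643. p(20) = -56 and p(21) = 20 have opposite signs, so a root lies in (20, 21); Newton's method refines it to λ ≈ 20.7852. Check (Vieta): the three roots sum to 40, matching tr M = 40.
So the eigenvalues of A^T A are ≈ 3.5505, 15.6643, 20.7852 (all ≥ 0, as they must be for A^T A). The largest is λ_max ≈ 20.7852, hence ||A||_2 = sqrt(λ_max) ≈ 4.5591.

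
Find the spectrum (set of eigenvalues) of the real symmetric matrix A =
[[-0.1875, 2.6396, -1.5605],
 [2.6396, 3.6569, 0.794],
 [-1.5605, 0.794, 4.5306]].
sigma(A) ≈ {-2, 5} (5 with multiplicity 2)

A is real symmetric, so its spectrum consists of real eigenvalues. Expanding the characteristic polynomial of the displayed matrix gives
  det(λ I - A) = p(λ) = λ^3 + (-8)λ^2 + (5)λ + (50.0014).
Solving p(λ) = 0 yields eigenvalues ≈ -2, 5, 5. (A is shown rounded to 4 decimals, so these recover the underlying integer eigenvalues to within that precision.)
Verification: the trace of A = 8 equals the sum of eigenvalues 8, and det(A) ≈ -50.0014 matches the eigenvalue product -50.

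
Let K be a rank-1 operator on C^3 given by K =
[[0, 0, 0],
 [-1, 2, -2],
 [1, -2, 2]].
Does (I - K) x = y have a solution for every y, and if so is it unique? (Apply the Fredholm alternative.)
(I - K) is invertible (det(I - K) = -3 ≠ 0), so for every y in C^3 the equation (I - K) x = y has a unique solution.

K has rank 1, so it is an outer product K = u v^T: every row of K is a multiple of one row vector. Reading off the entries, u = (0, -1, 1) and v = (1, -2, 2) (row i of K equals u_i·v^T). A rank-one matrix u v^T satisfies K u = u (v·u) and kills the (2)-dimensional subspace v^⊥, so its characteristic polynomial is lambda^2 (lambda - v·u) with v·u = tr K = 4. Hence the eigenvalues of I - K are 1 (multiplicity 2) and 1 - (4) = -3, so det(I - K) = -3. (Direct check: I - K =
[[1, 0, 0],
 [1, -1, 2],
 [-1, 2, -1]]
has determinant -3.) The finite-dimensional Fredholm alternative says: either (I - K) is invertible, or ker(I - K) ≠ {0} and then range(I - K) = ker((I - K)^*)^⊥, with dim ker(I - K) = dim ker((I - K)^*). Since det(I - K) ≠ 0, 1 is not an eigenvalue of K and ker(I - K) = {0}, so we are in the first case: for every y there is a unique x = (I - K)^(-1) y. Explicitly, by the Sherman–Morrison formula, (I - u v^T)^(-1) = I + u v^T/(1 - v·u), i.e. (I - K)^(-1) = I + K/(-3).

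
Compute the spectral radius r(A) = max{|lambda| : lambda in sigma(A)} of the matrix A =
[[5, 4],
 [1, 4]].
r(A) = (9 + sqrt(17))/2 ≈ 6.5616

The eigenvalues of A are the roots of its characteristic polynomial. With M = A (coefficients from the trace and determinant):
  p(λ) = det(λ I - M) = λ^2 - 9λ + 16.
For λ^2 - 9λ + 16 the discriminant is 17. It is nonnegative but not a perfect square, so the roots are real and irrational: λ = (9 ± sqrt(17))/2 ≈ 6.5616, 2.4384.
Thus the eigenvalues (to 4 decimals) are 6.5616 (modulus 6.5616); 2.4384 (modulus 2.4384). The spectral radius is the largest modulus: r(A) = (9 + sqrt(17))/2 ≈ 6.5616. (Cross-check: r(A) ≤ ||A||_2 ≈ 7.2929; equality holds whenever A is normal, though it can also hold for some non-normal A.)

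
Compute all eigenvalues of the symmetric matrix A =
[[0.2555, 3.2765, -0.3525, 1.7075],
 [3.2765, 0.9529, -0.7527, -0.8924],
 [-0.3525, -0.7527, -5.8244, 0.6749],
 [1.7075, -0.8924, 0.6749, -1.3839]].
sigma(A) ≈ {-6, -4, 0, 4}

A is real symmetric, so its spectrum consists of real eigenvalues. Expanding the characteristic polynomial of the displayed matrix gives
  det(λ I - A) = p(λ) = λ^4 + (6)λ^3 + (-16)λ^2 + (-95.9977)λ + (0.0022).
Solving p(λ) = 0 yields eigenvalues ≈ -6, -4, 0, 4. (A is shown rounded to 4 decimals, so these recover the underlying integer eigenvalues to within that precision.)
Verification: the trace of A = -6 equals the sum of eigenvalues -6, and det(A) ≈ 0.0022 matches the eigenvalue product 0.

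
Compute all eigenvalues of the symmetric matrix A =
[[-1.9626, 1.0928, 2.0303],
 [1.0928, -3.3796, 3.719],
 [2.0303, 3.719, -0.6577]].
sigma(A) ≈ {-6, -3, 3}

A is real symmetric, so its spectrum consists of real eigenvalues. Expanding the characteristic polynomial of the displayed matrix gives
  det(λ I - A) = p(λ) = λ^3 + (6)λ^2 + (-9)λ + (-54.0016).
Solving p(λ) = 0 yields eigenvalues ≈ -6, -3, 3. (A is shown rounded to 4 decimals, so these recover the underlying integer eigenvalues to within that precision.)
Verification: the trace of A = -6 equals the sum of eigenvalues -6, and det(A) ≈ 54.0016 matches the eigenvalue product 54.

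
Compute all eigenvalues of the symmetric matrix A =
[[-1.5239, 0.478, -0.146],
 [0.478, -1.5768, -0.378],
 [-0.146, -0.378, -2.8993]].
sigma(A) ≈ {-3, -2, -1}

A is real symmetric, so its spectrum consists of real eigenvalues. Expanding the characteristic polynomial of the displayed matrix gives
  det(λ I - A) = p(λ) = λ^3 + (6)λ^2 + (11)λ + (6).
Solving p(λ) = 0 yields eigenvalues ≈ -3, -2, -1. (A is shown rounded to 4 decimals, so these recover the underlying integer eigenvalues to within that precision.)
Verification: the trace of A = -6 equals the sum of eigenvalues -6, and det(A) ≈ -6.0001 matches the eigenvalue product -6.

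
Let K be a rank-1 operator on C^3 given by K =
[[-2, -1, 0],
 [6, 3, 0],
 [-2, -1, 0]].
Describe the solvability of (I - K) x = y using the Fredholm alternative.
(I - K) is singular (det(I - K) = 0, i.e. 1 ∈ sigma(K)). (I - K) x = y is solvable iff y ⊥ ker((I - K)^*) = span{(-2, -1, 0)}, i.e. iff -2y_1 - y_2 = 0. When solvable, the solutions are x = y + c·(1, -3, 1), c arbitrary (ker(I - K) = span{(1, -3, 1)}, dimension 1).

K has rank 1, so it is an outer product K = u v^T: every row of K is a multiple of one row vector. Reading off the entries, u = (1, -3, 1) and v = (-2, -1, 0) (row i of K equals u_i·v^T). A rank-one matrix u v^T satisfies K u = u (v·u) and kills the (2)-dimensional subspace v^⊥, so its characteristic polynomial is lambda^2 (lambda - v·u) with v·u = tr K = 1. Hence the eigenvalues of I - K are 1 (multiplicity 2) and 1 - (1) = 0, so det(I - K) = 0. (Direct check: I - K =
[[3, 1, 0],
 [-6, -2, 0],
 [2, 1, 1]]
has determinant 0.) So 1 is an eigenvalue of K and (I - K) is not invertible. The finite-dimensional Fredholm alternative says: either (I - K) is invertible, or ker(I - K) ≠ {0} and then range(I - K) = ker((I - K)^*)^⊥, with dim ker(I - K) = dim ker((I - K)^*). We are in the second case, so we need both kernels. Kernel of I - K: (I - K) u = u - u (v·u) = u - u = 0, so ker(I - K) = span{u} = span{(1, -3, 1)} (it is exactly 1-dimensional because rank(I - K) = 2). Kernel of the adjoint: K is real, so (I - K)^* = I - K^T = I - v u^T, and (I - v u^T) v = v - v (u·v) = 0; hence ker((I - K)^*) = span{v} = span{(-2, -1, 0)}. Therefore (I - K) x = y is solvable iff <y, v> = 0, i.e. iff -2y_1 - y_2 = 0. When this holds, K y = u (v·y) = 0, so (I - K) y = y and x = y is a particular solution; the full solution set is the line x = y + c·u = y + c·(1, -3, 1), c ∈ C.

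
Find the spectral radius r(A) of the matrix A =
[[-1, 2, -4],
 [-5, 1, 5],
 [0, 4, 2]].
r(A) ≈ 6.493

The eigenvalues of A are the roots of its characteristic polynomial. With M = A (coefficients from the trace, the sum of principal 2x2 minors, and det A):
  p(λ) = det(λ I - M) = λ^3 - 2λ^2 - 11λ - 118.
No integer candidate from the rational root theorem (±divisors of 118) is a root, so the roots are irrational. The cubic discriminant is Δ = -420644 < 0, so there is one real root and a complex-conjugate pair. p(6) = -40 and p(7) = 50 have opposite signs, so a root lies in (6, 7); Newton's method refines it to λ ≈ 6.493. Dividing out (λ - (6.493)) leaves approximately λ^2 + 4.493λ + 18.1733. For λ^2 + 4.493λ + 18.1733 the discriminant is -52.5061. It is negative, so the remaining roots are the complex-conjugate pair λ ≈ -2.2465 ± 3.6231i. Their product equals the constant term, so |λ|^2 ≈ 18.1733 and |λ| ≈ 4.263.
Thus the eigenvalues (to 4 decimals) are 6.493 (modulus 6.493); -2.2465 ± 3.6231i (modulus 4.263). The spectral radius is the largest modulus: r(A) ≈ 6.493. (Cross-check: r(A) ≤ ||A||_2 ≈ 7.7582; equality holds whenever A is normal, though it can also hold for some non-normal A.)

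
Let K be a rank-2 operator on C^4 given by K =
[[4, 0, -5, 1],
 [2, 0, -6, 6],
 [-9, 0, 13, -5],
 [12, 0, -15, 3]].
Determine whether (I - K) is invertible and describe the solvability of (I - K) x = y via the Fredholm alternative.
(I - K) is invertible (det(I - K) = -48 ≠ 0), so for every y in C^4 the equation (I - K) x = y has a unique solution.

K has rank 2 and factors as K = U V^T = u1 v1^T + u2 v2^T with u1 = (-1, -2, 3, -3), v1 = (-1, 0, 3, -3), u2 = (-1, 0, 2, -3), v2 = (-3, 0, 2, 2) (multiplying out reproduces the displayed K). The nonzero eigenvalues of U V^T coincide with those of the 2 x 2 matrix G = V^T U = [[v1·u1, v1·u2], [v2·u1, v2·u2]] = [[19, 16], [3, 1]], and by the Sylvester determinant identity det(I_4 - U V^T) = det(I_2 - V^T U) = det([[-18, -16], [-3, 0]]) = (-18)(0) - (-16)(-3) = -48. (Direct check: I - K =
[[-3, 0, 5, -1],
 [-2, 1, 6, -6],
 [9, 0, -12, 5],
 [-12, 0, 15, -2]]
has determinant -48.) The finite-dimensional Fredholm alternative says: either (I - K) is invertible, or ker(I - K) ≠ {0} and then range(I - K) = ker((I - K)^*)^⊥, with dim ker(I - K) = dim ker((I - K)^*). Since det(I - K) ≠ 0, 1 is not an eigenvalue of K and ker(I - K) = {0}, so we are in the first case: for every y there is a unique x = (I - K)^(-1) y. (Explicitly, by the Woodbury identity, (I - U V^T)^(-1) = I + U (I_2 - G)^(-1) V^T.)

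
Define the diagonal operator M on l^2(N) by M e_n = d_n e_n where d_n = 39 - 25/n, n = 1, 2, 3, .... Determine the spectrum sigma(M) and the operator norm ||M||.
sigma(M) = {39 - 25/n : n ≥ 1} ∪ {39}; ||M|| = 39

A bounded diagonal operator on l^2 with diagonal entries d_n has spectrum equal to the closure of {d_n : n ≥ 1}: every d_n is an eigenvalue (with eigenvector e_n), so {d_n} ⊂ sigma(M); the spectrum is closed, so its closure is too; and for lambda not in the closure, (M - lambda I) has bounded inverse (the diagonal entries 1/(d_n - lambda) are bounded). For our sequence d_n = 39 - 25/n, n = 1, 2, 3, ...:
  - {d_n} = {39 - 25/n : n ≥ 1}; the only limit point is 39
  - closure = {39 - 25/n : n ≥ 1} ∪ {39}
For the norm: a diagonal operator has ||M|| = sup_n |d_n|. Here d_n = 39 - 25/n increases monotonically from d_1 = 14 toward 39, with all terms in [14, 39); so sup_n |d_n| = 39 (the supremum is the limit, not attained). So ||M|| = 39.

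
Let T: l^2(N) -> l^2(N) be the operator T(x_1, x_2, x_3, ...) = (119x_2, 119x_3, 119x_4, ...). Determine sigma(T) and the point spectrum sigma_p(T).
sigma(T) = closed disk {z in C : |z| ≤ 119}; sigma_p(T) = open disk {z in C : |z| < 119}

Note T = 119·V where V is the unit left shift (V x)_k = x_{k+1}; so sigma(T) = 119·sigma(V) and ||T|| = 119||V||. ||T x||^2 = 14161sum_{k≥2} |x_k|^2 ≤ 14161||x||^2, with equality on {x : x_1 = 0}, so ||T|| = 119. For any lambda with |lambda| < 119, set r = lambda/119 (|r| < 1); the vector x = (1, r, r^2, ...) is in l^2 and satisfies T x = 119(r, r^2, ...) = lambda x, so lambda is an eigenvalue. On the boundary |lambda| = 119 the geometric series diverges, so no l^2 eigenvector exists, but these lambda lie in the approximate point spectrum. Hence sigma(T) is the closed disk of radius 119 and sigma_p(T) is the open disk.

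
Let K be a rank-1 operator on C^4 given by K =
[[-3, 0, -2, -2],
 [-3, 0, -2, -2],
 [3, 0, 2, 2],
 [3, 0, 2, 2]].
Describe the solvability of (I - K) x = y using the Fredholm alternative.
(I - K) is singular (det(I - K) = 0, i.e. 1 ∈ sigma(K)). (I - K) x = y is solvable iff y ⊥ ker((I - K)^*) = span{(-3, 0, -2, -2)}, i.e. iff -3y_1 - 2y_3 - 2y_4 = 0. When solvable, the solutions are x = y + c·(1, 1, -1, -1), c arbitrary (ker(I - K) = span{(1, 1, -1, -1)}, dimension 1).

K has rank 1, so it is an outer product K = u v^T: every row of K is a multiple of one row vector. Reading off the entries, u = (1, 1, -1, -1) and v = (-3, 0, -2, -2) (row i of K equals u_i·v^T). A rank-one matrix u v^T satisfies K u = u (v·u) and kills the (3)-dimensional subspace v^⊥, so its characteristic polynomial is lambda^3 (lambda - v·u) with v·u = tr K = 1. Hence the eigenvalues of I - K are 1 (multiplicity 3) and 1 - (1) = 0, so det(I - K) = 0. (Direct check: I - K =
[[4, 0, 2, 2],
 [3, 1, 2, 2],
 [-3, 0, -1, -2],
 [-3, 0, -2, -1]]
has determinant 0.) So 1 is an eigenvalue of K and (I - K) is not invertible. The finite-dimensional Fredholm alternative says: either (I - K) is invertible, or ker(I - K) ≠ {0} and then range(I - K) = ker((I - K)^*)^⊥, with dim ker(I - K) = dim ker((I - K)^*). We are in the second case, so we need both kernels. Kernel of I - K: (I - K) u = u - u (v·u) = u - u = 0, so ker(I - K) = span{u} = span{(1, 1, -1, -1)} (it is exactly 1-dimensional because rank(I - K) = 3). Kernel of the adjoint: K is real, so (I - K)^* = I - K^T = I - v u^T, and (I - v u^T) v = v - v (u·v) = 0; hence ker((I - K)^*) = span{v} = span{(-3, 0, -2, -2)}. Therefore (I - K) x = y is solvable iff <y, v> = 0, i.e. iff -3y_1 - 2y_3 - 2y_4 = 0. When this holds, K y = u (v·y) = 0, so (I - K) y = y and x = y is a particular solution; the full solution set is the line x = y + c·u = y + c·(1, 1, -1, -1), c ∈ C.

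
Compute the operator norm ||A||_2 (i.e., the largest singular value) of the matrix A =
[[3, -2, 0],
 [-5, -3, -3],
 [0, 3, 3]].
||A||_2 ≈ 7.2885 (= sqrt(largest eigenvalue of A^T A))

||A||_2 = sigma_max(A) = sqrt(lambda_max(A^T A)). Form the symmetric matrix M = A^T A =
[[34, 9, 15],
 [9, 22, 18],
 [15, 18, 18]].
Its characteristic polynomial (trace, sum of principal 2x2 minors, determinant of M give the coefficients) is
  p(λ) = det(λ I - M) = λ^3 - 74λ^2 + 1126λ - 900.
No integer candidate from the rational root theorem (±divisors of 900) is a root, so the roots are irrational. The cubic discriminant is Δ = 1101547872 > 0, so there are three distinct real roots. p(0) = -900 and p(1) = 153 have opposite signs, so a root lies in (0, 1); Newton's method refines it to λ ≈ 0.8458. p(20) = 20 and p(21) = -627 have opposite signs, so a root lies in (20, 21); Newton's method refines it to λ ≈ 20.0315. p(53) = -211 and p(54) = 1584 have opposite signs, so a root lies in (53, 54); Newton's method refines it to λ ≈ 53.1227. Check (Vieta): the three roots sum to 74, matching tr M = 74.
So the eigenvalues of A^T A are ≈ 0.8458, 20.0315, 53.1227 (all ≥ 0, as they must be for A^T A). The largest is λ_max ≈ 53.1227, hence ||A||_2 = sqrt(λ_max) ≈ 7.2885.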